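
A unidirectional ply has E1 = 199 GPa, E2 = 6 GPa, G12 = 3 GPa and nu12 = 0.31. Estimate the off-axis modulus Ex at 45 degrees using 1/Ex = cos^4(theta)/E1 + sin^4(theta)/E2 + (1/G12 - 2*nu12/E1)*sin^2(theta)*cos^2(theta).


cos^4(45) = 0.25, sin^4(45) = 0.25, sin^2(45)*cos^2(45) = 0.25
1/G12 - 2*nu12/E1 = 1/3 - 2*0.31/199 = 0.330218 GPa^-1
1/Ex = 0.25/199 + 0.25/6 + 0.330218*0.25 = 0.1254774 GPa^-1
Ex = 7.97 GPa

7.97 GPa


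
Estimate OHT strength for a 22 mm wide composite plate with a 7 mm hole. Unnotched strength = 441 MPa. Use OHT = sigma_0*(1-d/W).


OHT = sigma_0*(1-d/W) = 441*(1-7/22) = 300.7 MPa

300.7 MPa


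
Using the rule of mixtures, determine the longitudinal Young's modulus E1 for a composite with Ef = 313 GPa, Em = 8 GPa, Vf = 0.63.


E1 = Ef*Vf + Em*(1-Vf) = 313*0.63 + 8*0.37 = 200.15 GPa

200.15 GPa


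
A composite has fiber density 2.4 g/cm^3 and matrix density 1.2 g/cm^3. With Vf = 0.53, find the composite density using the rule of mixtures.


rho_c = rho_f*Vf + rho_m*(1-Vf) = 2.4*0.53 + 1.2*0.47 = 1.836 g/cm^3

1.836 g/cm^3


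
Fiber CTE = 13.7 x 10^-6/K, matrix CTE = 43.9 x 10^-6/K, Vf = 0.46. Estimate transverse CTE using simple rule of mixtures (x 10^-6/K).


alpha_2 = alpha_f*Vf + alpha_m*(1-Vf) = 13.7*0.46 + 43.9*0.54 = 30.0 x 10^-6/K

30.0 x 10^-6/K


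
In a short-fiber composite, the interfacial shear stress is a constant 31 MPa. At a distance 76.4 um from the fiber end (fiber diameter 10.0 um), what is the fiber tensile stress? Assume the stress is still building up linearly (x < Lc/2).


Force balance: sigma_f * (pi*d^2/4) = tau * (pi*d) * x  ->  sigma_f = 4 * tau * x / d
sigma_f = 4 * 31 * 76.4 / 10.0 = 947.4 MPa

947.4 MPa


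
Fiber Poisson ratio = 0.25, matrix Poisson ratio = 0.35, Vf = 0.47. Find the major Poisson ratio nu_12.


nu_12 = nu_f*Vf + nu_m*(1-Vf) = 0.25*0.47 + 0.35*0.53 = 0.303

0.303


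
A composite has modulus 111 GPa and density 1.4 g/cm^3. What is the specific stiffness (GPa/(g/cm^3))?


Specific stiffness = E/rho = 111/1.4 = 79.3 GPa/(g/cm^3)

79.3 GPa/(g/cm^3)


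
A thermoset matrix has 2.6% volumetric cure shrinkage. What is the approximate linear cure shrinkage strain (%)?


Linear shrinkage ≈ vol_shrink/3 = 2.6/3 = 0.867%

0.867%


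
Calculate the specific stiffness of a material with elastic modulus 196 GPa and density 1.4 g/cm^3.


Specific stiffness = E/rho = 196/1.4 = 140.0 GPa/(g/cm^3)

140.0 GPa/(g/cm^3)


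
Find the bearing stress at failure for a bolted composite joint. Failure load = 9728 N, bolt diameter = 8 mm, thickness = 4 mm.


sigma_br = F/(d*h) = 9728/(8*4) = 304.0 MPa

304.0 MPa


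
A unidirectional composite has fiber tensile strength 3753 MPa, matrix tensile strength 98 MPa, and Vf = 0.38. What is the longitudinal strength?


sigma_1 = sigma_f*Vf + sigma_m*(1-Vf) = 3753*0.38 + 98*0.62 = 1486.9 MPa

1486.9 MPa


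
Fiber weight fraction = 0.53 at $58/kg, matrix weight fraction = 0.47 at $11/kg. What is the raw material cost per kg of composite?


Cost = cost_f*Wf + cost_m*Wm = 58*0.53 + 11*0.47 = $35.91/kg

$35.91/kg


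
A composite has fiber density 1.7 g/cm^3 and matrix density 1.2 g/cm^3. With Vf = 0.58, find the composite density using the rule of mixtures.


rho_c = rho_f*Vf + rho_m*(1-Vf) = 1.7*0.58 + 1.2*0.42 = 1.49 g/cm^3

1.49 g/cm^3


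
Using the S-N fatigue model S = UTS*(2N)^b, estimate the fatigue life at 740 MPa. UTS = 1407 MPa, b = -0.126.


N = 0.5 * (S/UTS)^(1/b) = 0.5 * (740/1407)^(1/-0.126) = 81.9881 cycles

81.9881 cycles


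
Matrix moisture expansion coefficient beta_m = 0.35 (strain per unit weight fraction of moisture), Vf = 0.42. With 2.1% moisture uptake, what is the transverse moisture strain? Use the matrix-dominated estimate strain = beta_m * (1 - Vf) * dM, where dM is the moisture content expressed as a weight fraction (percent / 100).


dM = 2.1/100 = 0.021
strain = beta_m * (1-Vf) * dM = 0.35 * 0.58 * 0.021 = 0.004263

0.004263


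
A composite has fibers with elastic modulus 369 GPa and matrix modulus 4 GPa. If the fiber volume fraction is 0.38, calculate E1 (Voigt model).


E1 = Ef*Vf + Em*(1-Vf) = 369*0.38 + 4*0.62 = 142.7 GPa

142.7 GPa


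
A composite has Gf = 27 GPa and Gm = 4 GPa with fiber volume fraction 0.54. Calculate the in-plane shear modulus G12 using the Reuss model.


1/G12 = Vf/Gf + (1-Vf)/Gm = 0.54/27 + 0.46/4
G12 = 7.41 GPa

7.41 GPa


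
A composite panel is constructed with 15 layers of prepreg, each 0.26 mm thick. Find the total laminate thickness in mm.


h = n * t_ply = 15 * 0.26 = 3.9 mm

3.9 mm


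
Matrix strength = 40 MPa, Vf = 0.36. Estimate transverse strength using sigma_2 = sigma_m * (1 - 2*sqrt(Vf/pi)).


factor = 1 - 2*sqrt(0.36/pi) = 0.323
sigma_2 = 40 * 0.323 = 12.92 MPa

12.92 MPa


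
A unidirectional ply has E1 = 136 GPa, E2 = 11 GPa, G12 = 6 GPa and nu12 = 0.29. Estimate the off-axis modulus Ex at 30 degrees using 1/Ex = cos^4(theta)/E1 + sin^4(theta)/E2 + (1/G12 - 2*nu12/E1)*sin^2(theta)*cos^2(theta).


cos^4(30) = 0.5625, sin^4(30) = 0.0625, sin^2(30)*cos^2(30) = 0.1875
1/G12 - 2*nu12/E1 = 1/6 - 2*0.29/136 = 0.162402 GPa^-1
1/Ex = 0.5625/136 + 0.0625/11 + 0.162402*0.1875 = 0.0402682 GPa^-1
Ex = 24.83 GPa

24.83 GPa


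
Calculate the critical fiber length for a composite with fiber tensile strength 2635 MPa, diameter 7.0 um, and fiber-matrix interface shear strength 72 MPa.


Lc = sigma_f * d / (2 * tau_i) = 2635 * 7.0 / (2 * 72) = 128.1 um

128.1 um


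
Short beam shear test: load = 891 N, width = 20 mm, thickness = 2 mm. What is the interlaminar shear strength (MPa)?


ILSS = 3F/(4bh) = 3*891/(4*20*2) = 16.71 MPa

16.71 MPa


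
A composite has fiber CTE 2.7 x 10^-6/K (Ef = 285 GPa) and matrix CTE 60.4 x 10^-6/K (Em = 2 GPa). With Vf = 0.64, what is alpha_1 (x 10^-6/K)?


E1 = Ef*Vf + Em*(1-Vf) = 183.12
alpha_1 = (alpha_f*Ef*Vf + alpha_m*Em*(1-Vf))/E1 = 2.93 x 10^-6/K

2.93 x 10^-6/K


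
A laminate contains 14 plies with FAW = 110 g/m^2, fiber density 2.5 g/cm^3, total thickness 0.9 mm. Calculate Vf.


Vf = n * FAW / (rho_f * h * 1000) = 14 * 110 / (2.5 * 0.9 * 1000) = 0.6844

0.6844


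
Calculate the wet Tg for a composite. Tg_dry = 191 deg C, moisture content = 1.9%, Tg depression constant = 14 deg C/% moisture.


Tg_wet = Tg_dry - k*moisture = 191 - 14*1.9 = 164.4 deg C

164.4 deg C


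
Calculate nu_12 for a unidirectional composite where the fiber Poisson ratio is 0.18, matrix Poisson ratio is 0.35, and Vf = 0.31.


nu_12 = nu_f*Vf + nu_m*(1-Vf) = 0.18*0.31 + 0.35*0.69 = 0.2973

0.2973


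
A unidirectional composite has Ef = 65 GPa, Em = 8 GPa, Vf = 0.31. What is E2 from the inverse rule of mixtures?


1/E2 = Vf/Ef + (1-Vf)/Em = 0.31/65 + 0.69/8
E2 = 10.99 GPa

10.99 GPa


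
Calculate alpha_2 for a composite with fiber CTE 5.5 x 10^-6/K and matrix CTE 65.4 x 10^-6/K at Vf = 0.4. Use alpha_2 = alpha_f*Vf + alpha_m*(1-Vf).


alpha_2 = alpha_f*Vf + alpha_m*(1-Vf) = 5.5*0.4 + 65.4*0.6 = 41.4 x 10^-6/K

41.4 x 10^-6/K


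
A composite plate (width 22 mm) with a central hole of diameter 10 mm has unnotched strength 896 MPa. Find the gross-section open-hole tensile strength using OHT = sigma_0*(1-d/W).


OHT = sigma_0*(1-d/W) = 896*(1-10/22) = 488.7 MPa

488.7 MPa


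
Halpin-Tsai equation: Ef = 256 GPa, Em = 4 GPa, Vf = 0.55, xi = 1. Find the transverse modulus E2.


eta = (Ef/Em - 1)/(Ef/Em + xi) = (64.0 - 1)/(64.0 + 1) = 0.9692
E2 = Em*(1+xi*eta*Vf)/(1-eta*Vf) = 13.13 GPa

13.13 GPa


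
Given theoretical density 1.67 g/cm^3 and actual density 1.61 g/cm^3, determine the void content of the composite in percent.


Void% = (rho_theo - rho_actual)/rho_theo * 100 = (1.67 - 1.61)/1.67 * 100 = 3.59%

3.59%


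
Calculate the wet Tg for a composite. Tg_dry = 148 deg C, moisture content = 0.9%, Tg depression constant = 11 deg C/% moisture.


Tg_wet = Tg_dry - k*moisture = 148 - 11*0.9 = 138.1 deg C

138.1 deg C


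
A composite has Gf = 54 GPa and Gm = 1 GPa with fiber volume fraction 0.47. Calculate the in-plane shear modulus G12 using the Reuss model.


1/G12 = Vf/Gf + (1-Vf)/Gm = 0.47/54 + 0.53/1
G12 = 1.86 GPa

1.86 GPa


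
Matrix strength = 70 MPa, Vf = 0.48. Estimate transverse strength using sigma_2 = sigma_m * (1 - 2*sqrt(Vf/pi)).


factor = 1 - 2*sqrt(0.48/pi) = 0.2182
sigma_2 = 70 * 0.2182 = 15.28 MPa

15.28 MPa


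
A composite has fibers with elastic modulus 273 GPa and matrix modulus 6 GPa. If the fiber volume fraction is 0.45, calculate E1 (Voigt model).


E1 = Ef*Vf + Em*(1-Vf) = 273*0.45 + 6*0.55 = 126.15 GPa

126.15 GPa


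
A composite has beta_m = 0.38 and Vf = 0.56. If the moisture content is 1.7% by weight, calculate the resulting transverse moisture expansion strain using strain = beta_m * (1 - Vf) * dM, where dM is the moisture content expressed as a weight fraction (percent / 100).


dM = 1.7/100 = 0.017
strain = beta_m * (1-Vf) * dM = 0.38 * 0.44 * 0.017 = 0.0028424

0.0028424


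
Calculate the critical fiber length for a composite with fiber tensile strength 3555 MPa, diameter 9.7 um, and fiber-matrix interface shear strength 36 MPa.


Lc = sigma_f * d / (2 * tau_i) = 3555 * 9.7 / (2 * 36) = 478.9 um

478.9 um


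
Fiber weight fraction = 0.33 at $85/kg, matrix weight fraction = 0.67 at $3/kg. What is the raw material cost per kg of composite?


Cost = cost_f*Wf + cost_m*Wm = 85*0.33 + 3*0.67 = $30.06/kg

$30.06/kg


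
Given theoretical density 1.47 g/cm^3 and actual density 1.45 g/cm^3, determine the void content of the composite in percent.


Void% = (rho_theo - rho_actual)/rho_theo * 100 = (1.47 - 1.45)/1.47 * 100 = 1.36%

1.36%


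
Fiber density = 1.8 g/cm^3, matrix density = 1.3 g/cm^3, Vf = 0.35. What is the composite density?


rho_c = rho_f*Vf + rho_m*(1-Vf) = 1.8*0.35 + 1.3*0.65 = 1.475 g/cm^3

1.475 g/cm^3


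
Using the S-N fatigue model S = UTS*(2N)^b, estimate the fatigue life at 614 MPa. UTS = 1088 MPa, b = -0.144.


N = 0.5 * (S/UTS)^(1/b) = 0.5 * (614/1088)^(1/-0.144) = 26.5699 cycles

26.5699 cycles


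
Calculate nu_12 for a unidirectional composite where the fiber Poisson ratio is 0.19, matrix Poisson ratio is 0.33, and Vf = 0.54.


nu_12 = nu_f*Vf + nu_m*(1-Vf) = 0.19*0.54 + 0.33*0.46 = 0.2544

0.2544


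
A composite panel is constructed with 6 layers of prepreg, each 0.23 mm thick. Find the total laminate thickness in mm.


h = n * t_ply = 6 * 0.23 = 1.38 mm

1.38 mm


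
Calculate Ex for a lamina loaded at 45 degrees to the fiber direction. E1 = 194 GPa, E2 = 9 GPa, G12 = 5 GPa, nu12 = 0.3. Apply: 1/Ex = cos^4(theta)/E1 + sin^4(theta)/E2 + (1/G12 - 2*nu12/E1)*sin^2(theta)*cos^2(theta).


cos^4(45) = 0.25, sin^4(45) = 0.25, sin^2(45)*cos^2(45) = 0.25
1/G12 - 2*nu12/E1 = 1/5 - 2*0.3/194 = 0.196907 GPa^-1
1/Ex = 0.25/194 + 0.25/9 + 0.196907*0.25 = 0.0782932 GPa^-1
Ex = 12.77 GPa

12.77 GPa


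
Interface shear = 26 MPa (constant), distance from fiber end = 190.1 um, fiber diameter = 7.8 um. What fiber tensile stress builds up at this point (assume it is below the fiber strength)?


Force balance: sigma_f * (pi*d^2/4) = tau * (pi*d) * x  ->  sigma_f = 4 * tau * x / d
sigma_f = 4 * 26 * 190.1 / 7.8 = 2534.7 MPa

2534.7 MPa


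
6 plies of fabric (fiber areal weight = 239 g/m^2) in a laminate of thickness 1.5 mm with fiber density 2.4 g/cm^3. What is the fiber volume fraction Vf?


Vf = n * FAW / (rho_f * h * 1000) = 6 * 239 / (2.4 * 1.5 * 1000) = 0.3983

0.3983


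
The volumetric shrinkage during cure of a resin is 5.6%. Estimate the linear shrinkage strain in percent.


Linear shrinkage ≈ vol_shrink/3 = 5.6/3 = 1.867%

1.867%


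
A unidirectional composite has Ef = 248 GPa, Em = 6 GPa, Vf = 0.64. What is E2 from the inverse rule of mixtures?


1/E2 = Vf/Ef + (1-Vf)/Em = 0.64/248 + 0.36/6
E2 = 15.98 GPa

15.98 GPa


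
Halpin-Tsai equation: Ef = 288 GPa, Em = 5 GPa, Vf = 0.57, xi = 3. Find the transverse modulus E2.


eta = (Ef/Em - 1)/(Ef/Em + xi) = (57.6 - 1)/(57.6 + 3) = 0.934
E2 = Em*(1+xi*eta*Vf)/(1-eta*Vf) = 27.77 GPa

27.77 GPa


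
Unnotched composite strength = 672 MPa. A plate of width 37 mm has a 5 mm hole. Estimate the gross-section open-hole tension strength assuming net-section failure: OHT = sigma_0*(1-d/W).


OHT = sigma_0*(1-d/W) = 672*(1-5/37) = 581.2 MPa

581.2 MPa


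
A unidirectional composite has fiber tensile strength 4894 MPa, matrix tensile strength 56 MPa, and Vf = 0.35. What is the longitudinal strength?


sigma_1 = sigma_f*Vf + sigma_m*(1-Vf) = 4894*0.35 + 56*0.65 = 1749.3 MPa

1749.3 MPa


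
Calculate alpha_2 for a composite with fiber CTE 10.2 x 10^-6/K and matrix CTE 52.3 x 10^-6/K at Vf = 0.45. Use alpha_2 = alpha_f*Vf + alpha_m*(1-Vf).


alpha_2 = alpha_f*Vf + alpha_m*(1-Vf) = 10.2*0.45 + 52.3*0.55 = 33.4 x 10^-6/K

33.4 x 10^-6/K


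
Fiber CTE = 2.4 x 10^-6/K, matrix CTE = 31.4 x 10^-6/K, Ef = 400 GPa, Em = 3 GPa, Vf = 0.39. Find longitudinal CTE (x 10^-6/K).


E1 = Ef*Vf + Em*(1-Vf) = 157.83
alpha_1 = (alpha_f*Ef*Vf + alpha_m*Em*(1-Vf))/E1 = 2.74 x 10^-6/K

2.74 x 10^-6/K


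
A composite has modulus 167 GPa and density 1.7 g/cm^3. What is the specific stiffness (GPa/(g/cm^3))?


Specific stiffness = E/rho = 167/1.7 = 98.2 GPa/(g/cm^3)

98.2 GPa/(g/cm^3)


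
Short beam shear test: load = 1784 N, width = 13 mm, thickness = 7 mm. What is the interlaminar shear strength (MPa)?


ILSS = 3F/(4bh) = 3*1784/(4*13*7) = 14.7 MPa

14.7 MPa


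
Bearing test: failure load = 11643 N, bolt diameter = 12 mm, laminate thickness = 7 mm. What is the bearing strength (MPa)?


sigma_br = F/(d*h) = 11643/(12*7) = 138.6 MPa

138.6 MPa


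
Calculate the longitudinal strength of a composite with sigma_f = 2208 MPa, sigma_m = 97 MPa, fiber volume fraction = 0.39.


sigma_1 = sigma_f*Vf + sigma_m*(1-Vf) = 2208*0.39 + 97*0.61 = 920.3 MPa

920.3 MPa


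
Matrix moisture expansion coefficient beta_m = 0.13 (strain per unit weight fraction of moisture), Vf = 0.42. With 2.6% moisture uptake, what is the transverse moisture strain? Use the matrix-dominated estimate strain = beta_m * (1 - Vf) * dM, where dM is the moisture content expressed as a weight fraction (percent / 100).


dM = 2.6/100 = 0.026
strain = beta_m * (1-Vf) * dM = 0.13 * 0.58 * 0.026 = 0.0019604

0.0019604


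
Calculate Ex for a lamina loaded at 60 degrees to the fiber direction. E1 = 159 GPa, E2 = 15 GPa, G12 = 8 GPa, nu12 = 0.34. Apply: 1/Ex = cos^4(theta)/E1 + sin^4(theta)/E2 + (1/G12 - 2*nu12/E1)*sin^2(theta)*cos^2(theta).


cos^4(60) = 0.0625, sin^4(60) = 0.5625, sin^2(60)*cos^2(60) = 0.1875
1/G12 - 2*nu12/E1 = 1/8 - 2*0.34/159 = 0.120723 GPa^-1
1/Ex = 0.0625/159 + 0.5625/15 + 0.120723*0.1875 = 0.0605287 GPa^-1
Ex = 16.52 GPa

16.52 GPa


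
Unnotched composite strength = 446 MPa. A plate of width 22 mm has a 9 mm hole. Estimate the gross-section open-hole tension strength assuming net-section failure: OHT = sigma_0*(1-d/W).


OHT = sigma_0*(1-d/W) = 446*(1-9/22) = 263.5 MPa

263.5 MPa


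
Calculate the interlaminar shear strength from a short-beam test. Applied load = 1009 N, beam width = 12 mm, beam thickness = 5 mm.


ILSS = 3F/(4bh) = 3*1009/(4*12*5) = 12.61 MPa

12.61 MPa


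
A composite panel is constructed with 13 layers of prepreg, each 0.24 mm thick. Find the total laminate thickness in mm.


h = n * t_ply = 13 * 0.24 = 3.12 mm

3.12 mm


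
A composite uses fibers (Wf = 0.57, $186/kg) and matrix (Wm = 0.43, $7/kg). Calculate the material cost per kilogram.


Cost = cost_f*Wf + cost_m*Wm = 186*0.57 + 7*0.43 = $109.03/kg

$109.03/kg


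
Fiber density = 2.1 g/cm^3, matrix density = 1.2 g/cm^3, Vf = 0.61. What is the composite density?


rho_c = rho_f*Vf + rho_m*(1-Vf) = 2.1*0.61 + 1.2*0.39 = 1.749 g/cm^3

1.749 g/cm^3


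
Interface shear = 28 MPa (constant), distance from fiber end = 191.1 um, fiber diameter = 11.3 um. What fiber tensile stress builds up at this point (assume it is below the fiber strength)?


Force balance: sigma_f * (pi*d^2/4) = tau * (pi*d) * x  ->  sigma_f = 4 * tau * x / d
sigma_f = 4 * 28 * 191.1 / 11.3 = 1894.1 MPa

1894.1 MPa


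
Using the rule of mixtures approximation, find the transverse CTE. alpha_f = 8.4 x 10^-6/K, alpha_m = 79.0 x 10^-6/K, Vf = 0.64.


alpha_2 = alpha_f*Vf + alpha_m*(1-Vf) = 8.4*0.64 + 79.0*0.36 = 33.8 x 10^-6/K

33.8 x 10^-6/K


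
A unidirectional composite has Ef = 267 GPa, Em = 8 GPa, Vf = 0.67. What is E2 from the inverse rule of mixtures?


1/E2 = Vf/Ef + (1-Vf)/Em = 0.67/267 + 0.33/8
E2 = 22.85 GPa

22.85 GPa


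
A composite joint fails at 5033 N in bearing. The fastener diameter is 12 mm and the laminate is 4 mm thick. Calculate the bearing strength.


sigma_br = F/(d*h) = 5033/(12*4) = 104.9 MPa

104.9 MPa


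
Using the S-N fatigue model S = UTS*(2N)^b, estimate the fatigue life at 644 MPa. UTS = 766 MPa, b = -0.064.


N = 0.5 * (S/UTS)^(1/b) = 0.5 * (644/766)^(1/-0.064) = 7.5197 cycles

7.5197 cycles


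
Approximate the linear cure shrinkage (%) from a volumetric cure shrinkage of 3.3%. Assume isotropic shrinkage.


Linear shrinkage ≈ vol_shrink/3 = 3.3/3 = 1.1%

1.1%


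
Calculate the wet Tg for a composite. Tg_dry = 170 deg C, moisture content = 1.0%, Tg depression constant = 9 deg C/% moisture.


Tg_wet = Tg_dry - k*moisture = 170 - 9*1.0 = 161.0 deg C

161.0 deg C


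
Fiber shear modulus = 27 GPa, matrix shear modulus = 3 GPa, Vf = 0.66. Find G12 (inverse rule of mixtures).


1/G12 = Vf/Gf + (1-Vf)/Gm = 0.66/27 + 0.34/3
G12 = 7.26 GPa

7.26 GPa


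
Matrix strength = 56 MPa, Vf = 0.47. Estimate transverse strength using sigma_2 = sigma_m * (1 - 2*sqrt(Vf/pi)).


factor = 1 - 2*sqrt(0.47/pi) = 0.2264
sigma_2 = 56 * 0.2264 = 12.68 MPa

12.68 MPa


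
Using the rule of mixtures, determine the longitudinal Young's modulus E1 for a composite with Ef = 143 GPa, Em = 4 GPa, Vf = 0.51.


E1 = Ef*Vf + Em*(1-Vf) = 143*0.51 + 4*0.49 = 74.89 GPa

74.89 GPa


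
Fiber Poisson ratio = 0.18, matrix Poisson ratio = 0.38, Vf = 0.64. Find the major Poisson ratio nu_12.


nu_12 = nu_f*Vf + nu_m*(1-Vf) = 0.18*0.64 + 0.38*0.36 = 0.252

0.252


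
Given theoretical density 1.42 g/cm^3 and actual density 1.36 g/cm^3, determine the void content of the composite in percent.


Void% = (rho_theo - rho_actual)/rho_theo * 100 = (1.42 - 1.36)/1.42 * 100 = 4.23%

4.23%


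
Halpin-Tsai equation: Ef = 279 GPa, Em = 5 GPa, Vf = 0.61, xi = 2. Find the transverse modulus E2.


eta = (Ef/Em - 1)/(Ef/Em + xi) = (55.8 - 1)/(55.8 + 2) = 0.9481
E2 = Em*(1+xi*eta*Vf)/(1-eta*Vf) = 25.57 GPa

25.57 GPa


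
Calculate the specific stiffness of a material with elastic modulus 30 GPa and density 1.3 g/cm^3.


Specific stiffness = E/rho = 30/1.3 = 23.1 GPa/(g/cm^3)

23.1 GPa/(g/cm^3)


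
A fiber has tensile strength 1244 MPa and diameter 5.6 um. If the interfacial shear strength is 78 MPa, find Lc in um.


Lc = sigma_f * d / (2 * tau_i) = 1244 * 5.6 / (2 * 78) = 44.7 um

44.7 um


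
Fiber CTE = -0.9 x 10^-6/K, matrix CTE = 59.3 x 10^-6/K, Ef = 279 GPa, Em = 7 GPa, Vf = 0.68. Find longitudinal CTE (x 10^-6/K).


E1 = Ef*Vf + Em*(1-Vf) = 191.96
alpha_1 = (alpha_f*Ef*Vf + alpha_m*Em*(1-Vf))/E1 = -0.2 x 10^-6/K

-0.2 x 10^-6/K


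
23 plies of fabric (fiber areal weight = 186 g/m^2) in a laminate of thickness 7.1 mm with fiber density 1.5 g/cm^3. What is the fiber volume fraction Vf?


Vf = n * FAW / (rho_f * h * 1000) = 23 * 186 / (1.5 * 7.1 * 1000) = 0.4017

0.4017


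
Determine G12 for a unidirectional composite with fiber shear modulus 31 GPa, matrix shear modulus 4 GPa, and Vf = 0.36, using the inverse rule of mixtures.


1/G12 = Vf/Gf + (1-Vf)/Gm = 0.36/31 + 0.64/4
G12 = 5.83 GPa

5.83 GPa


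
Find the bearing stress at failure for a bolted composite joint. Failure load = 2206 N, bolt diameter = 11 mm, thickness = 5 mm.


sigma_br = F/(d*h) = 2206/(11*5) = 40.1 MPa

40.1 MPa


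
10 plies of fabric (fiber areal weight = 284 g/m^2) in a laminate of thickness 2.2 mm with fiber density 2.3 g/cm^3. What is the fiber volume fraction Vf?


Vf = n * FAW / (rho_f * h * 1000) = 10 * 284 / (2.3 * 2.2 * 1000) = 0.5613

0.5613


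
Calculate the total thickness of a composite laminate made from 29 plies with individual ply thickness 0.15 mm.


h = n * t_ply = 29 * 0.15 = 4.35 mm

4.35 mm


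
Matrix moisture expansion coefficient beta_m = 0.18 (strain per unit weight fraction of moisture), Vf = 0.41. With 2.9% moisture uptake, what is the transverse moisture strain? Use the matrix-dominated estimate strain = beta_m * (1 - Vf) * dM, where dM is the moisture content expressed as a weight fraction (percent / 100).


dM = 2.9/100 = 0.029
strain = beta_m * (1-Vf) * dM = 0.18 * 0.59 * 0.029 = 0.0030798

0.0030798


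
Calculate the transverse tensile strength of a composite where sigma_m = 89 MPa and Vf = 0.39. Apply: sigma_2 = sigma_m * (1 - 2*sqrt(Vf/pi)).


factor = 1 - 2*sqrt(0.39/pi) = 0.2953
sigma_2 = 89 * 0.2953 = 26.28 MPa

26.28 MPa


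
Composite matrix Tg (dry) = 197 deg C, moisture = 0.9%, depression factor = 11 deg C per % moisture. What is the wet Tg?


Tg_wet = Tg_dry - k*moisture = 197 - 11*0.9 = 187.1 deg C

187.1 deg C


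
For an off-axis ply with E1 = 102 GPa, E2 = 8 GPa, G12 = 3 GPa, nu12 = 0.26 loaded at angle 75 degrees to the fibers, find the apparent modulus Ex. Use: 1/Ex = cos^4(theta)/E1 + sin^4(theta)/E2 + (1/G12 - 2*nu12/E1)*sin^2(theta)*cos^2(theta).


cos^4(75) = 0.004487, sin^4(75) = 0.870513, sin^2(75)*cos^2(75) = 0.0625
1/G12 - 2*nu12/E1 = 1/3 - 2*0.26/102 = 0.328235 GPa^-1
1/Ex = 0.004487/102 + 0.870513/8 + 0.328235*0.0625 = 0.1293728 GPa^-1
Ex = 7.73 GPa

7.73 GPa


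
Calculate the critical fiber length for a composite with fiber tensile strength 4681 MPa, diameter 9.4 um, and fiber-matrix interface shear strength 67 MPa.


Lc = sigma_f * d / (2 * tau_i) = 4681 * 9.4 / (2 * 67) = 328.4 um

328.4 um


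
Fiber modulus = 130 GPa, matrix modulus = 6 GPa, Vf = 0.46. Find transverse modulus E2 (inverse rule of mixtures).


1/E2 = Vf/Ef + (1-Vf)/Em = 0.46/130 + 0.54/6
E2 = 10.69 GPa

10.69 GPa


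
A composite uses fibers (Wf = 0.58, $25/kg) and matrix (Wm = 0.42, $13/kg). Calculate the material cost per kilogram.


Cost = cost_f*Wf + cost_m*Wm = 25*0.58 + 13*0.42 = $19.96/kg

$19.96/kg


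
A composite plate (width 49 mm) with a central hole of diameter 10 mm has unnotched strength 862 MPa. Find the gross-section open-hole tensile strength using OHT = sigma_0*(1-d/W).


OHT = sigma_0*(1-d/W) = 862*(1-10/49) = 686.1 MPa

686.1 MPa


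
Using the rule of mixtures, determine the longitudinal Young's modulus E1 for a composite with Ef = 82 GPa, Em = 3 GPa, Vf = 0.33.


E1 = Ef*Vf + Em*(1-Vf) = 82*0.33 + 3*0.67 = 29.07 GPa

29.07 GPa


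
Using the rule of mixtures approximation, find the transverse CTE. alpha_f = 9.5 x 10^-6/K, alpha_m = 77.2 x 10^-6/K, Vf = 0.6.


alpha_2 = alpha_f*Vf + alpha_m*(1-Vf) = 9.5*0.6 + 77.2*0.4 = 36.6 x 10^-6/K

36.6 x 10^-6/K


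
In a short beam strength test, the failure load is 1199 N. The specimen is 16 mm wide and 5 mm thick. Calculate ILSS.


ILSS = 3F/(4bh) = 3*1199/(4*16*5) = 11.24 MPa

11.24 MPa


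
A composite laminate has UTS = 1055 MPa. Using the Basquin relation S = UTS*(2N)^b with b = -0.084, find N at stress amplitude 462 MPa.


N = 0.5 * (S/UTS)^(1/b) = 0.5 * (462/1055)^(1/-0.084) = 9292.7111 cycles

9292.7111 cycles


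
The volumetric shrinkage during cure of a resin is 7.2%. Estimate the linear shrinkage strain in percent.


Linear shrinkage ≈ vol_shrink/3 = 7.2/3 = 2.4%

2.4%


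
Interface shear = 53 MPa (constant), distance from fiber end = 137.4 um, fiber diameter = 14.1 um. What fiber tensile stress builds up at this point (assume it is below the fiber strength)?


Force balance: sigma_f * (pi*d^2/4) = tau * (pi*d) * x  ->  sigma_f = 4 * tau * x / d
sigma_f = 4 * 53 * 137.4 / 14.1 = 2065.9 MPa

2065.9 MPa


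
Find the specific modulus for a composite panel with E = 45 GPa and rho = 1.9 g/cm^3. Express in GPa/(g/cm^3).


Specific stiffness = E/rho = 45/1.9 = 23.7 GPa/(g/cm^3)

23.7 GPa/(g/cm^3)


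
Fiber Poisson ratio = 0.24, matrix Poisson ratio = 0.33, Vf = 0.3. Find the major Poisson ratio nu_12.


nu_12 = nu_f*Vf + nu_m*(1-Vf) = 0.24*0.3 + 0.33*0.7 = 0.303

0.303


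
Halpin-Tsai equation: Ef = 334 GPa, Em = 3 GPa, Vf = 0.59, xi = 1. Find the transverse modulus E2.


eta = (Ef/Em - 1)/(Ef/Em + xi) = (111.3333 - 1)/(111.3333 + 1) = 0.9822
E2 = Em*(1+xi*eta*Vf)/(1-eta*Vf) = 11.27 GPa

11.27 GPa


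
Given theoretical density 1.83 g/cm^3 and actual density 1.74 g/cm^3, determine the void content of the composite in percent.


Void% = (rho_theo - rho_actual)/rho_theo * 100 = (1.83 - 1.74)/1.83 * 100 = 4.92%

4.92%


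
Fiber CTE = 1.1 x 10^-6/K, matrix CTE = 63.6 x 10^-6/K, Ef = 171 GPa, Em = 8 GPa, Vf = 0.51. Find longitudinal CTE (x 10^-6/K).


E1 = Ef*Vf + Em*(1-Vf) = 91.13
alpha_1 = (alpha_f*Ef*Vf + alpha_m*Em*(1-Vf))/E1 = 3.79 x 10^-6/K

3.79 x 10^-6/K


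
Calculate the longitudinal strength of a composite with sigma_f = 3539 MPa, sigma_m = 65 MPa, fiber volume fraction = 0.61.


sigma_1 = sigma_f*Vf + sigma_m*(1-Vf) = 3539*0.61 + 65*0.39 = 2184.1 MPa

2184.1 MPa


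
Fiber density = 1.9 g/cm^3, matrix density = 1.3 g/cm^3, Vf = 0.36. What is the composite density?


rho_c = rho_f*Vf + rho_m*(1-Vf) = 1.9*0.36 + 1.3*0.64 = 1.516 g/cm^3

1.516 g/cm^3


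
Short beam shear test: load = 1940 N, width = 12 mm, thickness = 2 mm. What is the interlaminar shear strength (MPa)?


ILSS = 3F/(4bh) = 3*1940/(4*12*2) = 60.63 MPa

60.63 MPa


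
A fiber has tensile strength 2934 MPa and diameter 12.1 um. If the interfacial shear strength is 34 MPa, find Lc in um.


Lc = sigma_f * d / (2 * tau_i) = 2934 * 12.1 / (2 * 34) = 522.1 um

522.1 um


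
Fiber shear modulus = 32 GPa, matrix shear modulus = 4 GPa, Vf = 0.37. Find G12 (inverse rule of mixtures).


1/G12 = Vf/Gf + (1-Vf)/Gm = 0.37/32 + 0.63/4
G12 = 5.91 GPa

5.91 GPa


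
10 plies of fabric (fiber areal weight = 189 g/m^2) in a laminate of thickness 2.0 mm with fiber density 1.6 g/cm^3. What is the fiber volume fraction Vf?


Vf = n * FAW / (rho_f * h * 1000) = 10 * 189 / (1.6 * 2.0 * 1000) = 0.5906

0.5906


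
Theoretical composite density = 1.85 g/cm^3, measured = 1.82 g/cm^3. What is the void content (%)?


Void% = (rho_theo - rho_actual)/rho_theo * 100 = (1.85 - 1.82)/1.85 * 100 = 1.62%

1.62%


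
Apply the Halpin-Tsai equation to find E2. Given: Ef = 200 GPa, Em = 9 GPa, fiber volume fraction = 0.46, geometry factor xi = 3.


eta = (Ef/Em - 1)/(Ef/Em + xi) = (22.2222 - 1)/(22.2222 + 3) = 0.8414
E2 = Em*(1+xi*eta*Vf)/(1-eta*Vf) = 31.73 GPa

31.73 GPa


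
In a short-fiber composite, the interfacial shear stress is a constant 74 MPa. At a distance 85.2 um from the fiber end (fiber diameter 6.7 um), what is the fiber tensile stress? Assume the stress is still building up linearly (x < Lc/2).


Force balance: sigma_f * (pi*d^2/4) = tau * (pi*d) * x  ->  sigma_f = 4 * tau * x / d
sigma_f = 4 * 74 * 85.2 / 6.7 = 3764.1 MPa

3764.1 MPa


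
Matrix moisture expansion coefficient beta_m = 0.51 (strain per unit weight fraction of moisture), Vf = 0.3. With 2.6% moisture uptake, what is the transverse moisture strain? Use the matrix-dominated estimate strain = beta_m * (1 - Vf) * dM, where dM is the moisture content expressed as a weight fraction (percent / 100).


dM = 2.6/100 = 0.026
strain = beta_m * (1-Vf) * dM = 0.51 * 0.7 * 0.026 = 0.009282

0.009282


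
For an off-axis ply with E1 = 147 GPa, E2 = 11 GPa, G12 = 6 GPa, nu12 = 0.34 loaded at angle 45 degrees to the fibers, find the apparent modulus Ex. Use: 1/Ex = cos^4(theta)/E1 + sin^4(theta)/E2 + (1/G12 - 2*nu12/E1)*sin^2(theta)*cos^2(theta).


cos^4(45) = 0.25, sin^4(45) = 0.25, sin^2(45)*cos^2(45) = 0.25
1/G12 - 2*nu12/E1 = 1/6 - 2*0.34/147 = 0.162041 GPa^-1
1/Ex = 0.25/147 + 0.25/11 + 0.162041*0.25 = 0.0649382 GPa^-1
Ex = 15.4 GPa

15.4 GPa


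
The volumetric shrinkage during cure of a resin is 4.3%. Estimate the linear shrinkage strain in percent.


Linear shrinkage ≈ vol_shrink/3 = 4.3/3 = 1.433%

1.433%


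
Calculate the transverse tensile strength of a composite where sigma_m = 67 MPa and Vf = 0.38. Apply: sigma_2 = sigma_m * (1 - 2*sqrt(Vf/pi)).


factor = 1 - 2*sqrt(0.38/pi) = 0.3044
sigma_2 = 67 * 0.3044 = 20.4 MPa

20.4 MPa


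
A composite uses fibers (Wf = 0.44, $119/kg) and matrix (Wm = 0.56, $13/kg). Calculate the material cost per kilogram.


Cost = cost_f*Wf + cost_m*Wm = 119*0.44 + 13*0.56 = $59.64/kg

$59.64/kg


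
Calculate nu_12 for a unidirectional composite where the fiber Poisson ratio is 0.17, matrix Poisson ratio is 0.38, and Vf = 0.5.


nu_12 = nu_f*Vf + nu_m*(1-Vf) = 0.17*0.5 + 0.38*0.5 = 0.275

0.275


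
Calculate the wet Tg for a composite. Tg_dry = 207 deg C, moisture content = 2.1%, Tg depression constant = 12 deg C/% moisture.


Tg_wet = Tg_dry - k*moisture = 207 - 12*2.1 = 181.8 deg C

181.8 deg C


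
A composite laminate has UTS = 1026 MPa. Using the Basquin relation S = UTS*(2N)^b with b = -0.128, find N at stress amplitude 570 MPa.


N = 0.5 * (S/UTS)^(1/b) = 0.5 * (570/1026)^(1/-0.128) = 49.3499 cycles

49.3499 cycles


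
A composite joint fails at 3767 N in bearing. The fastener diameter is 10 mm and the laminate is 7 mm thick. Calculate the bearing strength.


sigma_br = F/(d*h) = 3767/(10*7) = 53.8 MPa

53.8 MPa


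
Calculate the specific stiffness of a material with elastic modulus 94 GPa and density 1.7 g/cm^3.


Specific stiffness = E/rho = 94/1.7 = 55.3 GPa/(g/cm^3)

55.3 GPa/(g/cm^3)


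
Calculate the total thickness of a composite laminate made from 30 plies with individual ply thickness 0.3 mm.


h = n * t_ply = 30 * 0.3 = 9.0 mm

9.0 mm


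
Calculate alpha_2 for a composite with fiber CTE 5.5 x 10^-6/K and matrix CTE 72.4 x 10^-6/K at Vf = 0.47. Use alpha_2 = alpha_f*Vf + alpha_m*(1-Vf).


alpha_2 = alpha_f*Vf + alpha_m*(1-Vf) = 5.5*0.47 + 72.4*0.53 = 41.0 x 10^-6/K

41.0 x 10^-6/K


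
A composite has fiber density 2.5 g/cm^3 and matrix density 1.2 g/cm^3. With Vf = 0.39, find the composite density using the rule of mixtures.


rho_c = rho_f*Vf + rho_m*(1-Vf) = 2.5*0.39 + 1.2*0.61 = 1.707 g/cm^3

1.707 g/cm^3


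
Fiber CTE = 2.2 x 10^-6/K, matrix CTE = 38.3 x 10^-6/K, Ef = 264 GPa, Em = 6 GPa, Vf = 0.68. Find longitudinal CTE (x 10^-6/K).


E1 = Ef*Vf + Em*(1-Vf) = 181.44
alpha_1 = (alpha_f*Ef*Vf + alpha_m*Em*(1-Vf))/E1 = 2.58 x 10^-6/K

2.58 x 10^-6/K


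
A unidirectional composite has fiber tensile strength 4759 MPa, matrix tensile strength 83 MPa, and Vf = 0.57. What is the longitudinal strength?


sigma_1 = sigma_f*Vf + sigma_m*(1-Vf) = 4759*0.57 + 83*0.43 = 2748.3 MPa

2748.3 MPa


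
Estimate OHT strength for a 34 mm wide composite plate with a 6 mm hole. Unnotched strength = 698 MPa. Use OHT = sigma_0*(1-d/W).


OHT = sigma_0*(1-d/W) = 698*(1-6/34) = 574.8 MPa

574.8 MPa


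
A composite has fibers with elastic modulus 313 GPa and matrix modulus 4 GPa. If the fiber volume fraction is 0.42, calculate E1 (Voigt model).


E1 = Ef*Vf + Em*(1-Vf) = 313*0.42 + 4*0.58 = 133.78 GPa

133.78 GPa


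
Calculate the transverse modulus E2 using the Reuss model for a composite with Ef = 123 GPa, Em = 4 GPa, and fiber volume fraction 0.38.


1/E2 = Vf/Ef + (1-Vf)/Em = 0.38/123 + 0.62/4
E2 = 6.33 GPa

6.33 GPa


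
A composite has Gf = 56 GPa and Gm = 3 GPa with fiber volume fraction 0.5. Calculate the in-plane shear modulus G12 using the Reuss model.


1/G12 = Vf/Gf + (1-Vf)/Gm = 0.5/56 + 0.5/3
G12 = 5.69 GPa

5.69 GPa


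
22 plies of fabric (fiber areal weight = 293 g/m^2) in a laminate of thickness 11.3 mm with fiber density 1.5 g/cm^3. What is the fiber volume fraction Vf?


Vf = n * FAW / (rho_f * h * 1000) = 22 * 293 / (1.5 * 11.3 * 1000) = 0.3803

0.3803


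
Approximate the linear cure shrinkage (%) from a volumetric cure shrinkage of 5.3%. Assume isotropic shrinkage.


Linear shrinkage ≈ vol_shrink/3 = 5.3/3 = 1.767%

1.767%


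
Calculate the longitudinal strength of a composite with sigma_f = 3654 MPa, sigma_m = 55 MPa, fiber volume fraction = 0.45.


sigma_1 = sigma_f*Vf + sigma_m*(1-Vf) = 3654*0.45 + 55*0.55 = 1674.6 MPa

1674.6 MPa


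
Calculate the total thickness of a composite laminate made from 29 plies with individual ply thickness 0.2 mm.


h = n * t_ply = 29 * 0.2 = 5.8 mm

5.8 mm


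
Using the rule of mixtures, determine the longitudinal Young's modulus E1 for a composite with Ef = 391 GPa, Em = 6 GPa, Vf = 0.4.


E1 = Ef*Vf + Em*(1-Vf) = 391*0.4 + 6*0.6 = 160.0 GPa

160.0 GPa


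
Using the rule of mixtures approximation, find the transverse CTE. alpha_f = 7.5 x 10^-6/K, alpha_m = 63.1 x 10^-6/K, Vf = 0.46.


alpha_2 = alpha_f*Vf + alpha_m*(1-Vf) = 7.5*0.46 + 63.1*0.54 = 37.5 x 10^-6/K

37.5 x 10^-6/K


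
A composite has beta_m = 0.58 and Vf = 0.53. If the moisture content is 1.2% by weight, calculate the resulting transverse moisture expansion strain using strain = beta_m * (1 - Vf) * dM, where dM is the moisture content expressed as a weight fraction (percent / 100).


dM = 1.2/100 = 0.012
strain = beta_m * (1-Vf) * dM = 0.58 * 0.47 * 0.012 = 0.0032712

0.0032712


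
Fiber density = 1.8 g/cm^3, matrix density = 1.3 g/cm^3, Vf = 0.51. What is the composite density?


rho_c = rho_f*Vf + rho_m*(1-Vf) = 1.8*0.51 + 1.3*0.49 = 1.555 g/cm^3

1.555 g/cm^3


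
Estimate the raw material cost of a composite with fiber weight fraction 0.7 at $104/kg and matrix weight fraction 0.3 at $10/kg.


Cost = cost_f*Wf + cost_m*Wm = 104*0.7 + 10*0.3 = $75.8/kg

$75.8/kg


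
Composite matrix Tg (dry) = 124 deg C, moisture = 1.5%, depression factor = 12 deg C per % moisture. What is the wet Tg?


Tg_wet = Tg_dry - k*moisture = 124 - 12*1.5 = 106.0 deg C

106.0 deg C


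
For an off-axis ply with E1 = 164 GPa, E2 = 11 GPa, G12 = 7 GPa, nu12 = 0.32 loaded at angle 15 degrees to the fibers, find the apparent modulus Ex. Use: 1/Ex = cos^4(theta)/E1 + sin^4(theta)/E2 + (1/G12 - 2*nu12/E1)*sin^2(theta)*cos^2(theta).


cos^4(15) = 0.870513, sin^4(15) = 0.004487, sin^2(15)*cos^2(15) = 0.0625
1/G12 - 2*nu12/E1 = 1/7 - 2*0.32/164 = 0.138955 GPa^-1
1/Ex = 0.870513/164 + 0.004487/11 + 0.138955*0.0625 = 0.0144006 GPa^-1
Ex = 69.44 GPa

69.44 GPa


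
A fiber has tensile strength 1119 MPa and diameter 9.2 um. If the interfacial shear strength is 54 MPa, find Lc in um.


Lc = sigma_f * d / (2 * tau_i) = 1119 * 9.2 / (2 * 54) = 95.3 um

95.3 um


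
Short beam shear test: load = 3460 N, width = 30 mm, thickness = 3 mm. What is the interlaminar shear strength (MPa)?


ILSS = 3F/(4bh) = 3*3460/(4*30*3) = 28.83 MPa

28.83 MPa


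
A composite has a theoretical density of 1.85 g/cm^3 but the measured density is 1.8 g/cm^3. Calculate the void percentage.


Void% = (rho_theo - rho_actual)/rho_theo * 100 = (1.85 - 1.8)/1.85 * 100 = 2.7%

2.7%


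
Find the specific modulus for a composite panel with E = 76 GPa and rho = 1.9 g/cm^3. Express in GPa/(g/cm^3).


Specific stiffness = E/rho = 76/1.9 = 40.0 GPa/(g/cm^3)

40.0 GPa/(g/cm^3)


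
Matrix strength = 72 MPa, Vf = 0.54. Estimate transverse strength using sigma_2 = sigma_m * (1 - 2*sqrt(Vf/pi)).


factor = 1 - 2*sqrt(0.54/pi) = 0.1708
sigma_2 = 72 * 0.1708 = 12.3 MPa

12.3 MPa


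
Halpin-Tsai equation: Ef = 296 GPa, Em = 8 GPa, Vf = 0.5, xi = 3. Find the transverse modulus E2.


eta = (Ef/Em - 1)/(Ef/Em + xi) = (37.0 - 1)/(37.0 + 3) = 0.9
E2 = Em*(1+xi*eta*Vf)/(1-eta*Vf) = 34.18 GPa

34.18 GPa


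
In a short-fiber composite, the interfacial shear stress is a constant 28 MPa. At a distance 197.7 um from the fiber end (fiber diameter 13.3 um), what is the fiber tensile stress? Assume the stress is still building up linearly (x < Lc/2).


Force balance: sigma_f * (pi*d^2/4) = tau * (pi*d) * x  ->  sigma_f = 4 * tau * x / d
sigma_f = 4 * 28 * 197.7 / 13.3 = 1664.8 MPa

1664.8 MPa


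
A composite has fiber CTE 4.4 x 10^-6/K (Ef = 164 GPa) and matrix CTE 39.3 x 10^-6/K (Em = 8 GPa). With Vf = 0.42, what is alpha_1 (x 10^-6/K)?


E1 = Ef*Vf + Em*(1-Vf) = 73.52
alpha_1 = (alpha_f*Ef*Vf + alpha_m*Em*(1-Vf))/E1 = 6.6 x 10^-6/K

6.6 x 10^-6/K


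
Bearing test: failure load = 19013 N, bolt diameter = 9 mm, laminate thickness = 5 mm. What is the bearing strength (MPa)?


sigma_br = F/(d*h) = 19013/(9*5) = 422.5 MPa

422.5 MPa


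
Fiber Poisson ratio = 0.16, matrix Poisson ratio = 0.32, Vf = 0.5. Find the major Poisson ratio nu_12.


nu_12 = nu_f*Vf + nu_m*(1-Vf) = 0.16*0.5 + 0.32*0.5 = 0.24

0.24


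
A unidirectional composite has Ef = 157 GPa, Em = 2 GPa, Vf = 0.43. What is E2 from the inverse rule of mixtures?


1/E2 = Vf/Ef + (1-Vf)/Em = 0.43/157 + 0.57/2
E2 = 3.48 GPa

3.48 GPa


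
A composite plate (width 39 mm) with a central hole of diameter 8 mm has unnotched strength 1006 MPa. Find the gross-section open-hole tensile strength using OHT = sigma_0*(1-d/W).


OHT = sigma_0*(1-d/W) = 1006*(1-8/39) = 799.6 MPa

799.6 MPa


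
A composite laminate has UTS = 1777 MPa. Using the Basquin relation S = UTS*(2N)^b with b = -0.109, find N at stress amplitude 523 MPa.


N = 0.5 * (S/UTS)^(1/b) = 0.5 * (523/1777)^(1/-0.109) = 37345.1032 cycles

37345.1032 cycles


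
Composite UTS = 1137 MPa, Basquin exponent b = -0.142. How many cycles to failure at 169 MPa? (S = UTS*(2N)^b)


N = 0.5 * (S/UTS)^(1/b) = 0.5 * (169/1137)^(1/-0.142) = 338116.9216 cycles

338116.9216 cycles


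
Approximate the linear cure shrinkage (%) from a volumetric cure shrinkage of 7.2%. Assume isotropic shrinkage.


Linear shrinkage ≈ vol_shrink/3 = 7.2/3 = 2.4%

2.4%


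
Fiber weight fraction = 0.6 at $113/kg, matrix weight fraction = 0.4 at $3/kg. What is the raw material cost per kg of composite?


Cost = cost_f*Wf + cost_m*Wm = 113*0.6 + 3*0.4 = $69.0/kg

$69.0/kg


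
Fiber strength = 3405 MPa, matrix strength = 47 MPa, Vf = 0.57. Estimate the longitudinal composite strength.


sigma_1 = sigma_f*Vf + sigma_m*(1-Vf) = 3405*0.57 + 47*0.43 = 1961.1 MPa

1961.1 MPa


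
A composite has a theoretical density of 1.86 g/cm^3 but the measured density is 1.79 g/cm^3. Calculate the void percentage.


Void% = (rho_theo - rho_actual)/rho_theo * 100 = (1.86 - 1.79)/1.86 * 100 = 3.76%

3.76%


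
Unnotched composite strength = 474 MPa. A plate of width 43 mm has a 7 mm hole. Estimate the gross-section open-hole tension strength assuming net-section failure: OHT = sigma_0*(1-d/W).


OHT = sigma_0*(1-d/W) = 474*(1-7/43) = 396.8 MPa

396.8 MPa


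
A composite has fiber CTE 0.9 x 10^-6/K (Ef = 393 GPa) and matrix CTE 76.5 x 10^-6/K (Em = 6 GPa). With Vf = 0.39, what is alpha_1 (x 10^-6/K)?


E1 = Ef*Vf + Em*(1-Vf) = 156.93
alpha_1 = (alpha_f*Ef*Vf + alpha_m*Em*(1-Vf))/E1 = 2.66 x 10^-6/K

2.66 x 10^-6/K


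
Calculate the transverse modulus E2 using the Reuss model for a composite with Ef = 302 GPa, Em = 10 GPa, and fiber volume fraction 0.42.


1/E2 = Vf/Ef + (1-Vf)/Em = 0.42/302 + 0.58/10
E2 = 16.84 GPa

16.84 GPa


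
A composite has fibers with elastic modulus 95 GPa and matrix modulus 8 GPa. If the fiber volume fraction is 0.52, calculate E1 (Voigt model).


E1 = Ef*Vf + Em*(1-Vf) = 95*0.52 + 8*0.48 = 53.24 GPa

53.24 GPa


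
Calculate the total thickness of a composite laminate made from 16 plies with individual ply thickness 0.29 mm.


h = n * t_ply = 16 * 0.29 = 4.64 mm

4.64 mm
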